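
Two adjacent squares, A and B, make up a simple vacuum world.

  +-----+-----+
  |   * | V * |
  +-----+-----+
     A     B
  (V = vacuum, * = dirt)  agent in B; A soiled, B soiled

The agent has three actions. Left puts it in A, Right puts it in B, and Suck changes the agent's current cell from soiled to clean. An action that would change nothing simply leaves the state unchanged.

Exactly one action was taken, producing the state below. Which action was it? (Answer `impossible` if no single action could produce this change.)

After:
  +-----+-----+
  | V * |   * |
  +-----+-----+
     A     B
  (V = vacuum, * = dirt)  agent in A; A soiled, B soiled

try  Left: loc=A A=soiled B=soiled  ← match
try Right: loc=B A=soiled B=soiled
try  Suck: loc=B A=soiled B=clean

Left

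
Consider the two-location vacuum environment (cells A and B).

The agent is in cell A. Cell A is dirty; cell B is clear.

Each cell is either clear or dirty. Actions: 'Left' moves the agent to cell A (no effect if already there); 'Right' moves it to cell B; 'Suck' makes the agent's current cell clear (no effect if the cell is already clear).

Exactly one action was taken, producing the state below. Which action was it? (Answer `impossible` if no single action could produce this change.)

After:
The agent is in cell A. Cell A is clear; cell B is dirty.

impossible

try  Left: in A — A dirty, B clear
try Right: in B — A dirty, B clear
try  Suck: in A — A clear, B clear
no single action produces the after-state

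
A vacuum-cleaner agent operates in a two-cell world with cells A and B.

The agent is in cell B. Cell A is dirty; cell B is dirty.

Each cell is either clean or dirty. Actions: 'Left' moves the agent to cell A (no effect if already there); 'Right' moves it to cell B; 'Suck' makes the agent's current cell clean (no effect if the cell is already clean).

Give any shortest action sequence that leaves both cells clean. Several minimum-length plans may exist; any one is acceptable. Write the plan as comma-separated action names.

Suck, Left, Suck

[1] after Suck: loc=B A=dirty B=clean
[2] after Left: loc=A A=dirty B=clean
[3] after Suck: loc=A A=clean B=clean
min 3: Suck B + move + Suck A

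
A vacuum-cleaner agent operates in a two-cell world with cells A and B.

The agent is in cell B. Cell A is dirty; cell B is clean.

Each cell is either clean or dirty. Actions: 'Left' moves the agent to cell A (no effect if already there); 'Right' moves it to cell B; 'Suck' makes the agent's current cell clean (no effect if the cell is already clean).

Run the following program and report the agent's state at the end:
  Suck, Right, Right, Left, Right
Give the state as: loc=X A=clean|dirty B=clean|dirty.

loc=B A=dirty B=clean

t=1 Suck ⇒ loc=B A=dirty B=clean
t=2 Right ⇒ loc=B A=dirty B=clean
t=3 Right ⇒ loc=B A=dirty B=clean
t=4 Left ⇒ loc=A A=dirty B=clean
t=5 Right ⇒ loc=B A=dirty B=clean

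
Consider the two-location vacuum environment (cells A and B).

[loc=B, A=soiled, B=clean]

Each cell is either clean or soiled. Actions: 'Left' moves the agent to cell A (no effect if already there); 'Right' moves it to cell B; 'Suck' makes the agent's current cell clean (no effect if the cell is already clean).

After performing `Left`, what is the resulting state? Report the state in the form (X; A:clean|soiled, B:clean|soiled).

(A; A:soiled, B:clean)

start: (B; A:soiled, B:clean)
1) do Left; now (A; A:soiled, B:clean)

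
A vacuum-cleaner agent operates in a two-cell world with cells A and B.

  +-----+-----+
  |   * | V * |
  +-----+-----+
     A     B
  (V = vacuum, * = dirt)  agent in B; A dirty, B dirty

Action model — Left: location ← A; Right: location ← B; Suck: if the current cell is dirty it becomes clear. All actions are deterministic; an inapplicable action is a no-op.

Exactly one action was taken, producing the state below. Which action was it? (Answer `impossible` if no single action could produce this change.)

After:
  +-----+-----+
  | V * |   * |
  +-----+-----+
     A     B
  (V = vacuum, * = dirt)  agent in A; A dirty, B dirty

Left

try  Left: <A|dirty|dirty>  ← match
try Right: <B|dirty|dirty>
try  Suck: <B|dirty|clear>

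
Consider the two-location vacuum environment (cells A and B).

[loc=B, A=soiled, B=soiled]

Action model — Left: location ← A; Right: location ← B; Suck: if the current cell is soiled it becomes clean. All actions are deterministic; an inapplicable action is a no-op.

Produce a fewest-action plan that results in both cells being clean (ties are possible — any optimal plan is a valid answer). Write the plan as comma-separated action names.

step 1/3 (Suck): in B — A soiled, B clean
step 2/3 (Left): in A — A soiled, B clean
step 3/3 (Suck): in A — A clean, B clean
min 3: Suck B + move + Suck A

Suck, Left, Suck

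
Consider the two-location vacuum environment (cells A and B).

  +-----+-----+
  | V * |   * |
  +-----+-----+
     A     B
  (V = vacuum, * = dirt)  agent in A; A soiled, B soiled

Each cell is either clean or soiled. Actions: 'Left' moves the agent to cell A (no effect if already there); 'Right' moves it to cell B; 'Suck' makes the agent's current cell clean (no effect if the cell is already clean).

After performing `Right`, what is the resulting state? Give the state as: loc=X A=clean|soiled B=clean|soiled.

loc=B A=soiled B=soiled

start: loc=A A=soiled B=soiled
[1] after Right: loc=B A=soiled B=soiled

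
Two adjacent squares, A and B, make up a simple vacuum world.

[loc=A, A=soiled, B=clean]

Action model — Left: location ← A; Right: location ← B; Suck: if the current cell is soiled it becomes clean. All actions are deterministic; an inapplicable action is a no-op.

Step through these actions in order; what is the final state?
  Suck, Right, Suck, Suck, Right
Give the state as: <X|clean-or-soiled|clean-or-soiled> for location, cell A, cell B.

1. Suck → <A|clean|clean>
2. Right → <B|clean|clean>
3. Suck → <B|clean|clean>
4. Suck → <B|clean|clean>
5. Right → <B|clean|clean>

<B|clean|clean>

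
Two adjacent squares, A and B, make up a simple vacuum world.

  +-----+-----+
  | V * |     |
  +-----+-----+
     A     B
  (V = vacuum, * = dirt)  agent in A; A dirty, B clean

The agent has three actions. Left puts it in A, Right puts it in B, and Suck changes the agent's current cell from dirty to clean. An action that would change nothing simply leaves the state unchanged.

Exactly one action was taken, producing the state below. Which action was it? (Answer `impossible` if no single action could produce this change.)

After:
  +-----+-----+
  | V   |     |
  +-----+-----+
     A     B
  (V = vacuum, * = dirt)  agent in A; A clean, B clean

Suck

try  Left: <A|dirty|clean>
try Right: <B|dirty|clean>
try  Suck: <A|clean|clean>  ← match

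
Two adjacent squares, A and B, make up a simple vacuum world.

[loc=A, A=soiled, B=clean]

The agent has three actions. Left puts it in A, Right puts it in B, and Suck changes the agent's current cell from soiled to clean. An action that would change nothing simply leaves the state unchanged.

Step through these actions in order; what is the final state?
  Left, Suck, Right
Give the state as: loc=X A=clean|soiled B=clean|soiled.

loc=B A=clean B=clean

1. Left → loc=A A=soiled B=clean
2. Suck → loc=A A=clean B=clean
3. Right → loc=B A=clean B=clean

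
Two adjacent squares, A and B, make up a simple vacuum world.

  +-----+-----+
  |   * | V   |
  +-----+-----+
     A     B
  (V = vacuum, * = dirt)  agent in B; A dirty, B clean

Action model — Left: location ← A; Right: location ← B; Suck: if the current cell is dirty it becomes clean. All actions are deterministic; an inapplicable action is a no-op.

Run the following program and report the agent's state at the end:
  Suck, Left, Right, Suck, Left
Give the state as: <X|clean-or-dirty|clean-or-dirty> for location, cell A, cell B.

1. Suck → <B|dirty|clean>
2. Left → <A|dirty|clean>
3. Right → <B|dirty|clean>
4. Suck → <B|dirty|clean>
5. Left → <A|dirty|clean>

<A|dirty|clean>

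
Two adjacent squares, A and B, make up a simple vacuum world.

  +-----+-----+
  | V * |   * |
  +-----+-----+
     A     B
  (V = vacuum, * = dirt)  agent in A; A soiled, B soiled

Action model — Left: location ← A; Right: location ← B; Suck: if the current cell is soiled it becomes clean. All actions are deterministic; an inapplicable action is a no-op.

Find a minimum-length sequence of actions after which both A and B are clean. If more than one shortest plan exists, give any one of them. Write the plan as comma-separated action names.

1) do Suck; now (A; A:clean, B:soiled)
2) do Right; now (B; A:clean, B:soiled)
3) do Suck; now (B; A:clean, B:clean)
min 3: Suck A + move + Suck B

Suck, Right, Suck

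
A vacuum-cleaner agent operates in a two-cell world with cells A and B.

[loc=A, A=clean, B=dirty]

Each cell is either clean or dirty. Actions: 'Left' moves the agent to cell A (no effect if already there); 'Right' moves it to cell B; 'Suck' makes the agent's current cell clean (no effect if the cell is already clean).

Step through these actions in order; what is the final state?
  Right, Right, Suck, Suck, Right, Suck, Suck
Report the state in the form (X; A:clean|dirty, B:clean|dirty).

Right (#1): (B; A:clean, B:dirty)
Right (#2): (B; A:clean, B:dirty)
Suck (#3): (B; A:clean, B:clean)
Suck (#4): (B; A:clean, B:clean)
Right (#5): (B; A:clean, B:clean)
Suck (#6): (B; A:clean, B:clean)
Suck (#7): (B; A:clean, B:clean)

(B; A:clean, B:clean)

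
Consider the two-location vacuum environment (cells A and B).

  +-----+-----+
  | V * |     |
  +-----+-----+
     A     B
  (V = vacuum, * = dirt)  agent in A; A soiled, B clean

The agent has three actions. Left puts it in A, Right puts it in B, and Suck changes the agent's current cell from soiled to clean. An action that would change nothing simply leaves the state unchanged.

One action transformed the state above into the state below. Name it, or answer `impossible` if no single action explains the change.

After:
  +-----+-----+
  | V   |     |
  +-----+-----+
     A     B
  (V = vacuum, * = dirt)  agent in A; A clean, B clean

try  Left: loc=A A=soiled B=clean
try Right: loc=B A=soiled B=clean
try  Suck: loc=A A=clean B=clean  ← match

Suck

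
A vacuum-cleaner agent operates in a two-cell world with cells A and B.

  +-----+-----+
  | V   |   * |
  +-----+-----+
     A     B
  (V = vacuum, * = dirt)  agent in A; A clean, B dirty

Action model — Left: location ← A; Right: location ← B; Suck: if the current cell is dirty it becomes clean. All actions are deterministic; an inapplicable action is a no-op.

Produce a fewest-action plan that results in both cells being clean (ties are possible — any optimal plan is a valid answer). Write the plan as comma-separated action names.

1. Right → (B; A:clean, B:dirty)
2. Suck → (B; A:clean, B:clean)
min 2: go B then Suck

Right, Suck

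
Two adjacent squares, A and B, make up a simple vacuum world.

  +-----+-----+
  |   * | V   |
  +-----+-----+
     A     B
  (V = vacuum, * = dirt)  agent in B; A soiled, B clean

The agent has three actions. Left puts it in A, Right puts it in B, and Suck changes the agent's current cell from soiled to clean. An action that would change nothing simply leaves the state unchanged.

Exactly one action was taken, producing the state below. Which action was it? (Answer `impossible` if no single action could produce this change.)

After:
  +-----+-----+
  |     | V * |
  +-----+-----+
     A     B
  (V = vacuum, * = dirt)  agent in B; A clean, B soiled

impossible

try  Left: in A — A soiled, B clean
try Right: in B — A soiled, B clean
try  Suck: in B — A soiled, B clean
no single action produces the after-state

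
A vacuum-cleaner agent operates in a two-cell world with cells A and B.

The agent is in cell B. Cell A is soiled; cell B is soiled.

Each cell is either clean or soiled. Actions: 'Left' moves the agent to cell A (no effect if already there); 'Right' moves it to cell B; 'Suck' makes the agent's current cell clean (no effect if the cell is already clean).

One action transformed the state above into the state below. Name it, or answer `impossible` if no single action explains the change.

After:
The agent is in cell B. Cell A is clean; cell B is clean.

impossible

try  Left: (A; A:soiled, B:soiled)
try Right: (B; A:soiled, B:soiled)
try  Suck: (B; A:soiled, B:clean)
no single action produces the after-state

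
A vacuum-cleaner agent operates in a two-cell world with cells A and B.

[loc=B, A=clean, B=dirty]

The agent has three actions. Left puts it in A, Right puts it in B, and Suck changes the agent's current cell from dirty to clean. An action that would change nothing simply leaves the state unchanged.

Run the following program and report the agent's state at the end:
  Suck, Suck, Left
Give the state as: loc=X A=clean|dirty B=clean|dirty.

1) do Suck; now loc=B A=clean B=clean
2) do Suck; now loc=B A=clean B=clean
3) do Left; now loc=A A=clean B=clean

loc=A A=clean B=clean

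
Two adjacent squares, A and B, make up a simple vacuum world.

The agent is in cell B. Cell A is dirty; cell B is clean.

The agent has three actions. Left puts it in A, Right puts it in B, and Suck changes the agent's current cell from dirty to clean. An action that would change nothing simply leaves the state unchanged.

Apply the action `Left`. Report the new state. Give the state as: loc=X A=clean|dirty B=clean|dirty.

loc=A A=dirty B=clean

start: loc=B A=dirty B=clean
[1] after Left: loc=A A=dirty B=clean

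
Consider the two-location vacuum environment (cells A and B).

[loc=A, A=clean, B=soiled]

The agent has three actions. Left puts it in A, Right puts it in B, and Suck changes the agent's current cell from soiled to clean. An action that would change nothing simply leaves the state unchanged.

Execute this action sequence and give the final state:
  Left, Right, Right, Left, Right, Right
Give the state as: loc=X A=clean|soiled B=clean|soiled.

loc=B A=clean B=soiled

[1] after Left: loc=A A=clean B=soiled
[2] after Right: loc=B A=clean B=soiled
[3] after Right: loc=B A=clean B=soiled
[4] after Left: loc=A A=clean B=soiled
[5] after Right: loc=B A=clean B=soiled
[6] after Right: loc=B A=clean B=soiled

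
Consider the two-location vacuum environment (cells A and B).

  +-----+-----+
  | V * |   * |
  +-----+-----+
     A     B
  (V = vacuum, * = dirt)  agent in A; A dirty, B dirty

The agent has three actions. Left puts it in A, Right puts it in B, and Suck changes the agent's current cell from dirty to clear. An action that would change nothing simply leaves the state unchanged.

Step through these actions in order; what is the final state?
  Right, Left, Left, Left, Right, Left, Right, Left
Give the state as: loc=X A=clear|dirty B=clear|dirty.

[1] after Right: loc=B A=dirty B=dirty
[2] after Left: loc=A A=dirty B=dirty
[3] after Left: loc=A A=dirty B=dirty
[4] after Left: loc=A A=dirty B=dirty
[5] after Right: loc=B A=dirty B=dirty
[6] after Left: loc=A A=dirty B=dirty
[7] after Right: loc=B A=dirty B=dirty
[8] after Left: loc=A A=dirty B=dirty

loc=A A=dirty B=dirty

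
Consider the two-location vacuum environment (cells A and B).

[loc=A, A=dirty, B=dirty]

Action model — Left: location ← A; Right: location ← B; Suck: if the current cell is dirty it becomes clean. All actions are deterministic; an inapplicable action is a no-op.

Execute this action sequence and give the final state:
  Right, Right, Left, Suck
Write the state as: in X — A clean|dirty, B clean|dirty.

1. Right → in B — A dirty, B dirty
2. Right → in B — A dirty, B dirty
3. Left → in A — A dirty, B dirty
4. Suck → in A — A clean, B dirty

in A — A clean, B dirty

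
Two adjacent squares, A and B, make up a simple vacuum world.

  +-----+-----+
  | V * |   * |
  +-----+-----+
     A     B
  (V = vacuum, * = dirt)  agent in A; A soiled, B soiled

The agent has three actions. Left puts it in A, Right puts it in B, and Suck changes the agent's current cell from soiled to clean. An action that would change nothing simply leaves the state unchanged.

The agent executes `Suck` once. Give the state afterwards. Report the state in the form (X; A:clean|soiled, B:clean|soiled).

start: (A; A:soiled, B:soiled)
[1] after Suck: (A; A:clean, B:soiled)

(A; A:clean, B:soiled)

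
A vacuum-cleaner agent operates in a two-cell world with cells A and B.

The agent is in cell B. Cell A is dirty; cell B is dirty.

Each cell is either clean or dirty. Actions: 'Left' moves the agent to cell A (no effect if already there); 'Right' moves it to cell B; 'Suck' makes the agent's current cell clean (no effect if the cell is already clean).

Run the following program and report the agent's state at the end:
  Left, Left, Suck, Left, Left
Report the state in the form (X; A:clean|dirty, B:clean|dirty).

(A; A:clean, B:dirty)

1. Left → (A; A:dirty, B:dirty)
2. Left → (A; A:dirty, B:dirty)
3. Suck → (A; A:clean, B:dirty)
4. Left → (A; A:clean, B:dirty)
5. Left → (A; A:clean, B:dirty)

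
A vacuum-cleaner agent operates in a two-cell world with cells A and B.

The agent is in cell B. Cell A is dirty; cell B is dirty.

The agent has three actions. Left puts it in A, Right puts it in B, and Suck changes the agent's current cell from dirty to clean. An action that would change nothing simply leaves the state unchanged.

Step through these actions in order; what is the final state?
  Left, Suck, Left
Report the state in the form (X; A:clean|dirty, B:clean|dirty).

[1] after Left: (A; A:dirty, B:dirty)
[2] after Suck: (A; A:clean, B:dirty)
[3] after Left: (A; A:clean, B:dirty)

(A; A:clean, B:dirty)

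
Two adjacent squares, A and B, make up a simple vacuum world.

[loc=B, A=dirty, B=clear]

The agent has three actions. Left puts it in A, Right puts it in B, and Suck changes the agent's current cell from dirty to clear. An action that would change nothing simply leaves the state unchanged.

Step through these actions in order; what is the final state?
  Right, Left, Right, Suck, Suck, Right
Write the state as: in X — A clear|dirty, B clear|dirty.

[1] after Right: in B — A dirty, B clear
[2] after Left: in A — A dirty, B clear
[3] after Right: in B — A dirty, B clear
[4] after Suck: in B — A dirty, B clear
[5] after Suck: in B — A dirty, B clear
[6] after Right: in B — A dirty, B clear

in B — A dirty, B clear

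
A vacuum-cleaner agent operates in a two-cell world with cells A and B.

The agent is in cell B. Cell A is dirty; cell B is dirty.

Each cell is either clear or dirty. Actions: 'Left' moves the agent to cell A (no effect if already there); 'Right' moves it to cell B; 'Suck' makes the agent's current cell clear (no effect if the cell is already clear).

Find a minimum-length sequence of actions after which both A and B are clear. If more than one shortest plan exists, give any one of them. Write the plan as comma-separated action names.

step 1/3 (Suck): in B — A dirty, B clear
step 2/3 (Left): in A — A dirty, B clear
step 3/3 (Suck): in A — A clear, B clear
min 3: Suck B + move + Suck A

Suck, Left, Suck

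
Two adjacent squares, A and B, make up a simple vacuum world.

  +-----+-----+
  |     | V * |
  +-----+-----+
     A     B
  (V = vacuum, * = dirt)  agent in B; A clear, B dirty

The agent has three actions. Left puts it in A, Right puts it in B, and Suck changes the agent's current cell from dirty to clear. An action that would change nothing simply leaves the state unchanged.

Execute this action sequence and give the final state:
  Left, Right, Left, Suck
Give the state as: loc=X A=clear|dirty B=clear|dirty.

t=1 Left ⇒ loc=A A=clear B=dirty
t=2 Right ⇒ loc=B A=clear B=dirty
t=3 Left ⇒ loc=A A=clear B=dirty
t=4 Suck ⇒ loc=A A=clear B=dirty

loc=A A=clear B=dirty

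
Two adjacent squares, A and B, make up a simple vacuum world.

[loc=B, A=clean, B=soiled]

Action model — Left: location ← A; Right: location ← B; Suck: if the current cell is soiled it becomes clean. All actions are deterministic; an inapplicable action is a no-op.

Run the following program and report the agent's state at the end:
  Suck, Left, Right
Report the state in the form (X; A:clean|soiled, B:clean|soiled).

(B; A:clean, B:clean)

[1] after Suck: (B; A:clean, B:clean)
[2] after Left: (A; A:clean, B:clean)
[3] after Right: (B; A:clean, B:clean)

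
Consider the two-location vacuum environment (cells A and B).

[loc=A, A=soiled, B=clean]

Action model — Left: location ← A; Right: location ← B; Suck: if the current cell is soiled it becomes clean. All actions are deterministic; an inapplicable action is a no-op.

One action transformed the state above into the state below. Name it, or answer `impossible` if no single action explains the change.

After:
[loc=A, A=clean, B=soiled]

impossible

try  Left: <A|soiled|clean>
try Right: <B|soiled|clean>
try  Suck: <A|clean|clean>
no single action produces the after-state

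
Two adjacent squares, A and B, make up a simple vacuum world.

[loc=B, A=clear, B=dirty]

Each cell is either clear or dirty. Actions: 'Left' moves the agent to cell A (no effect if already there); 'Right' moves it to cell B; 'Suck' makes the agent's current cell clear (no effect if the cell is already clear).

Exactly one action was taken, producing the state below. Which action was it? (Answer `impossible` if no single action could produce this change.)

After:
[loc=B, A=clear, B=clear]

try  Left: in A — A clear, B dirty
try Right: in B — A clear, B dirty
try  Suck: in B — A clear, B clear  ← match

Suck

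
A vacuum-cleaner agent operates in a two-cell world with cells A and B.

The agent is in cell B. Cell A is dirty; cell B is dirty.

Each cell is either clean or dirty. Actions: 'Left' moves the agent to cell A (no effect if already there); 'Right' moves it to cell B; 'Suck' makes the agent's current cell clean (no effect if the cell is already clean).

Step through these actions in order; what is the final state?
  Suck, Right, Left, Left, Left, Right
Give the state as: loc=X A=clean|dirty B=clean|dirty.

Suck (#1): loc=B A=dirty B=clean
Right (#2): loc=B A=dirty B=clean
Left (#3): loc=A A=dirty B=clean
Left (#4): loc=A A=dirty B=clean
Left (#5): loc=A A=dirty B=clean
Right (#6): loc=B A=dirty B=clean

loc=B A=dirty B=clean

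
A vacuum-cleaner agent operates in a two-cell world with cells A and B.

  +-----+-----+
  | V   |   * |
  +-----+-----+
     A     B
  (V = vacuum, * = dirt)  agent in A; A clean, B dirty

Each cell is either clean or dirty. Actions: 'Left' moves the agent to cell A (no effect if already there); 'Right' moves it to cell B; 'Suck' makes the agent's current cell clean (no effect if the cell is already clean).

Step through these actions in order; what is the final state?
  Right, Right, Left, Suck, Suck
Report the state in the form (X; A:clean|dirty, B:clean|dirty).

(A; A:clean, B:dirty)

1. Right → (B; A:clean, B:dirty)
2. Right → (B; A:clean, B:dirty)
3. Left → (A; A:clean, B:dirty)
4. Suck → (A; A:clean, B:dirty)
5. Suck → (A; A:clean, B:dirty)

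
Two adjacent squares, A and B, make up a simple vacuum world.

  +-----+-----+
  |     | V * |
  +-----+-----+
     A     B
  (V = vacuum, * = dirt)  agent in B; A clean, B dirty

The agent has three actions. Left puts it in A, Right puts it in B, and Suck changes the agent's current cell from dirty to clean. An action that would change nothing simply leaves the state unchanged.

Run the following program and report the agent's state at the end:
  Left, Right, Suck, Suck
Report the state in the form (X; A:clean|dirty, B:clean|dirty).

[1] after Left: (A; A:clean, B:dirty)
[2] after Right: (B; A:clean, B:dirty)
[3] after Suck: (B; A:clean, B:clean)
[4] after Suck: (B; A:clean, B:clean)

(B; A:clean, B:clean)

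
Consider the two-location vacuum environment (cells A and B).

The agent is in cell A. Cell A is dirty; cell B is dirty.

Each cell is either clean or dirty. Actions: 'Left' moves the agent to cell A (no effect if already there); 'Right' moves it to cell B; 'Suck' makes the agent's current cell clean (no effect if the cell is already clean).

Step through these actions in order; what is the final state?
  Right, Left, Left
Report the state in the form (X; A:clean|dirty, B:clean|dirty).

t=1 Right ⇒ (B; A:dirty, B:dirty)
t=2 Left ⇒ (A; A:dirty, B:dirty)
t=3 Left ⇒ (A; A:dirty, B:dirty)

(A; A:dirty, B:dirty)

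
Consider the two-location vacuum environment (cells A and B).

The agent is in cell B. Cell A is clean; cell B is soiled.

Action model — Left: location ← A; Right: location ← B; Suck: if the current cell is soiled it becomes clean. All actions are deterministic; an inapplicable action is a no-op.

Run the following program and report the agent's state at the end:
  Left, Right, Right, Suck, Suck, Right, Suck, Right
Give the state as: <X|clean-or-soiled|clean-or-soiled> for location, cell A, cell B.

t=1 Left ⇒ <A|clean|soiled>
t=2 Right ⇒ <B|clean|soiled>
t=3 Right ⇒ <B|clean|soiled>
t=4 Suck ⇒ <B|clean|clean>
t=5 Suck ⇒ <B|clean|clean>
t=6 Right ⇒ <B|clean|clean>
t=7 Suck ⇒ <B|clean|clean>
t=8 Right ⇒ <B|clean|clean>

<B|clean|clean>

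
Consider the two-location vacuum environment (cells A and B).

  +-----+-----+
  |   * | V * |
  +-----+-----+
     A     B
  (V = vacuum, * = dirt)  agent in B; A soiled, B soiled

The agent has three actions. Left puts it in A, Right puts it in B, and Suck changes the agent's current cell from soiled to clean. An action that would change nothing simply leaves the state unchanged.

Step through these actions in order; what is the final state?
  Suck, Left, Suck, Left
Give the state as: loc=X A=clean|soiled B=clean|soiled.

[1] after Suck: loc=B A=soiled B=clean
[2] after Left: loc=A A=soiled B=clean
[3] after Suck: loc=A A=clean B=clean
[4] after Left: loc=A A=clean B=clean

loc=A A=clean B=clean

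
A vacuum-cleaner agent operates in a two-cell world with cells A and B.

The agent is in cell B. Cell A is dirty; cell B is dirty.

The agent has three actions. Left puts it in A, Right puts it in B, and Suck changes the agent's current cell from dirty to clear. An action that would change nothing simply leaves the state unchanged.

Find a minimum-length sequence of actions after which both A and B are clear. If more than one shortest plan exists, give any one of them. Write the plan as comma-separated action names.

Suck, Left, Suck

1) do Suck; now loc=B A=dirty B=clear
2) do Left; now loc=A A=dirty B=clear
3) do Suck; now loc=A A=clear B=clear
min 3: Suck B + move + Suck A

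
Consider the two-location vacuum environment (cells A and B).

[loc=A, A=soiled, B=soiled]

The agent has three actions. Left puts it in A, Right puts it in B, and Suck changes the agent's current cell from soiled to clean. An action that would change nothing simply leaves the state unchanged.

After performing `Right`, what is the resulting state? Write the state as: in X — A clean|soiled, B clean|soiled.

in B — A soiled, B soiled

start: in A — A soiled, B soiled
Right (#1): in B — A soiled, B soiled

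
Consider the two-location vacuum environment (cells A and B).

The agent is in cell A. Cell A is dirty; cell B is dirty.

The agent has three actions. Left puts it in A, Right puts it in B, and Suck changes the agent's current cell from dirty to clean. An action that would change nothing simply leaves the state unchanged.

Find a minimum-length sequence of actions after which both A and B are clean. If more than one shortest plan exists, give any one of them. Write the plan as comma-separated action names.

Suck, Right, Suck

[1] after Suck: (A; A:clean, B:dirty)
[2] after Right: (B; A:clean, B:dirty)
[3] after Suck: (B; A:clean, B:clean)
min 3: Suck A + move + Suck B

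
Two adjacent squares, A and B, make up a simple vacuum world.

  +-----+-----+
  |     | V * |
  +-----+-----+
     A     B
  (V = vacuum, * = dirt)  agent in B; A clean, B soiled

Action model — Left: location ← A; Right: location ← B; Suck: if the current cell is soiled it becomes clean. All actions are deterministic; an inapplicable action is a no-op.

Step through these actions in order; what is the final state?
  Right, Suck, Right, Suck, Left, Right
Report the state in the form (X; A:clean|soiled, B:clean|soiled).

t=1 Right ⇒ (B; A:clean, B:soiled)
t=2 Suck ⇒ (B; A:clean, B:clean)
t=3 Right ⇒ (B; A:clean, B:clean)
t=4 Suck ⇒ (B; A:clean, B:clean)
t=5 Left ⇒ (A; A:clean, B:clean)
t=6 Right ⇒ (B; A:clean, B:clean)

(B; A:clean, B:clean)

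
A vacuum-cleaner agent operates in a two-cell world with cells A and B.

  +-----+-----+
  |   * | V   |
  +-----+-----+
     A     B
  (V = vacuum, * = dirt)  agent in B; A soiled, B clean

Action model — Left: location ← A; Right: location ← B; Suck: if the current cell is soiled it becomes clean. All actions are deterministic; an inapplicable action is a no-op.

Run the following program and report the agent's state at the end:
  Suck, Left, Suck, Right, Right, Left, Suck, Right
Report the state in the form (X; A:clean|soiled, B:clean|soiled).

(B; A:clean, B:clean)

[1] after Suck: (B; A:soiled, B:clean)
[2] after Left: (A; A:soiled, B:clean)
[3] after Suck: (A; A:clean, B:clean)
[4] after Right: (B; A:clean, B:clean)
[5] after Right: (B; A:clean, B:clean)
[6] after Left: (A; A:clean, B:clean)
[7] after Suck: (A; A:clean, B:clean)
[8] after Right: (B; A:clean, B:clean)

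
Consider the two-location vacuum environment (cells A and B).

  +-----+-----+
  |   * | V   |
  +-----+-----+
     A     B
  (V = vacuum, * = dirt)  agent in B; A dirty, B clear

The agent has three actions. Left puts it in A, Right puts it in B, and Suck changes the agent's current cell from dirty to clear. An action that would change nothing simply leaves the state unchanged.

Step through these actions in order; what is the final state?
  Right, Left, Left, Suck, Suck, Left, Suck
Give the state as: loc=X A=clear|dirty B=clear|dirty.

loc=A A=clear B=clear

step 1/7 (Right): loc=B A=dirty B=clear
step 2/7 (Left): loc=A A=dirty B=clear
step 3/7 (Left): loc=A A=dirty B=clear
step 4/7 (Suck): loc=A A=clear B=clear
step 5/7 (Suck): loc=A A=clear B=clear
step 6/7 (Left): loc=A A=clear B=clear
step 7/7 (Suck): loc=A A=clear B=clear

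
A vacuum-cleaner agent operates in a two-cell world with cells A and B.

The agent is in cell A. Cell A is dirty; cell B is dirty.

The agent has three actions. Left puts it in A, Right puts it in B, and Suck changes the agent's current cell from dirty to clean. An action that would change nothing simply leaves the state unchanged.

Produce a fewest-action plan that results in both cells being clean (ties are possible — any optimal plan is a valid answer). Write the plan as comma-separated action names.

Suck, Right, Suck

Suck (#1): <A|clean|dirty>
Right (#2): <B|clean|dirty>
Suck (#3): <B|clean|clean>
min 3: Suck A + move + Suck B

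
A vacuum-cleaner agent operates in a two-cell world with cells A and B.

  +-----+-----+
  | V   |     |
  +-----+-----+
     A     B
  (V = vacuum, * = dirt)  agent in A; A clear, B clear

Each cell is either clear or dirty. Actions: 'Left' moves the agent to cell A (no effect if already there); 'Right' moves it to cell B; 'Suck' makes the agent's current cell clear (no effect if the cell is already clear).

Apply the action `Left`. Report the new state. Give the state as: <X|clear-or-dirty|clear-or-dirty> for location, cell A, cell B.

<A|clear|clear>

start: <A|clear|clear>
Left (#1): <A|clear|clear>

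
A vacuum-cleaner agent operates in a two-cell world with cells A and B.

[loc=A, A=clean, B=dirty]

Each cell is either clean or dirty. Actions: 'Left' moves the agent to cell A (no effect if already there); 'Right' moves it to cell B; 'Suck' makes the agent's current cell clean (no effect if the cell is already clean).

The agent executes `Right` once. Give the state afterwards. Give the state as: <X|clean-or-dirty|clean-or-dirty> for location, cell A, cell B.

<B|clean|dirty>

start: <A|clean|dirty>
step 1/1 (Right): <B|clean|dirty>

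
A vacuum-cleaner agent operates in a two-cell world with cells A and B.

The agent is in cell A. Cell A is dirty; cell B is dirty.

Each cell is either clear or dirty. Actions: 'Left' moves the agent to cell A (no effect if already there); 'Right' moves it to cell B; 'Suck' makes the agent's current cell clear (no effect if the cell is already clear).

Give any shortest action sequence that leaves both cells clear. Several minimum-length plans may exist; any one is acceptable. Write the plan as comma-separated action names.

Suck, Right, Suck

1) do Suck; now in A — A clear, B dirty
2) do Right; now in B — A clear, B dirty
3) do Suck; now in B — A clear, B clear
min 3: Suck A + move + Suck B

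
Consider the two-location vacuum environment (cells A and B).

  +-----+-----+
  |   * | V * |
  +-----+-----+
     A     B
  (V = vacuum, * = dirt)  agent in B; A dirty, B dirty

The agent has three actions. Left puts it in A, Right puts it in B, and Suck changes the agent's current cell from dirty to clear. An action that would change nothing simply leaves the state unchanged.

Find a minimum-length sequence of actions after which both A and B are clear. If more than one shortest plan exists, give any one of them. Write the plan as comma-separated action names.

t=1 Suck ⇒ in B — A dirty, B clear
t=2 Left ⇒ in A — A dirty, B clear
t=3 Suck ⇒ in A — A clear, B clear
min 3: Suck B + move + Suck A

Suck, Left, Suck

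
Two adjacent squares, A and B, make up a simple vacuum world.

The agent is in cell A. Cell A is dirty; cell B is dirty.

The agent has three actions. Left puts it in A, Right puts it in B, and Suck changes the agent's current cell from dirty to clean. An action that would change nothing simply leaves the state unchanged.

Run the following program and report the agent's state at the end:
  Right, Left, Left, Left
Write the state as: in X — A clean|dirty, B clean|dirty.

1. Right → in B — A dirty, B dirty
2. Left → in A — A dirty, B dirty
3. Left → in A — A dirty, B dirty
4. Left → in A — A dirty, B dirty

in A — A dirty, B dirty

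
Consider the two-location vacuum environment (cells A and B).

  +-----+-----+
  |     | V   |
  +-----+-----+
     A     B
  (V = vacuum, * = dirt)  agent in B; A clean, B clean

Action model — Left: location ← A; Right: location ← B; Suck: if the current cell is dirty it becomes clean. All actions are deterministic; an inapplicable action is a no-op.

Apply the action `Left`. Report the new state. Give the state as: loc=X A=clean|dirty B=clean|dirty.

start: loc=B A=clean B=clean
1) do Left; now loc=A A=clean B=clean

loc=A A=clean B=clean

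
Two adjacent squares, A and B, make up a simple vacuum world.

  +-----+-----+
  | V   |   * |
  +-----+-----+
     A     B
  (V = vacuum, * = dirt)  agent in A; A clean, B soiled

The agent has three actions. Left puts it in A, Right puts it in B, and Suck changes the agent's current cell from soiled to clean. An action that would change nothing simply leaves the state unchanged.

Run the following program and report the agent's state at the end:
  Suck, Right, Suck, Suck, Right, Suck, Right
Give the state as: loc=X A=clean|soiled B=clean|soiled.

Suck (#1): loc=A A=clean B=soiled
Right (#2): loc=B A=clean B=soiled
Suck (#3): loc=B A=clean B=clean
Suck (#4): loc=B A=clean B=clean
Right (#5): loc=B A=clean B=clean
Suck (#6): loc=B A=clean B=clean
Right (#7): loc=B A=clean B=clean

loc=B A=clean B=clean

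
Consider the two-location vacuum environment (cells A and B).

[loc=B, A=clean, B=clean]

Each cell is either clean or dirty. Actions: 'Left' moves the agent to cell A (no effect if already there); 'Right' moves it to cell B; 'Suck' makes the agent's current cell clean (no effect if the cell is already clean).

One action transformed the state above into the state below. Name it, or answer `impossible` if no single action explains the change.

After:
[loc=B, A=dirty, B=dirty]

try  Left: in A — A clean, B clean
try Right: in B — A clean, B clean
try  Suck: in B — A clean, B clean
no single action produces the after-state

impossible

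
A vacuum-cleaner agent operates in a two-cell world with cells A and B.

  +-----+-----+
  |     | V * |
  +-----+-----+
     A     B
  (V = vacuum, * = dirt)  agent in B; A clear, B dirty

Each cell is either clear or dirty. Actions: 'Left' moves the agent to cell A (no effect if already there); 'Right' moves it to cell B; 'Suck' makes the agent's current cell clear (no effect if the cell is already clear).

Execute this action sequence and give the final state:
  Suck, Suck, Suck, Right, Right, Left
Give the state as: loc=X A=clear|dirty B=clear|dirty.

1) do Suck; now loc=B A=clear B=clear
2) do Suck; now loc=B A=clear B=clear
3) do Suck; now loc=B A=clear B=clear
4) do Right; now loc=B A=clear B=clear
5) do Right; now loc=B A=clear B=clear
6) do Left; now loc=A A=clear B=clear

loc=A A=clear B=clear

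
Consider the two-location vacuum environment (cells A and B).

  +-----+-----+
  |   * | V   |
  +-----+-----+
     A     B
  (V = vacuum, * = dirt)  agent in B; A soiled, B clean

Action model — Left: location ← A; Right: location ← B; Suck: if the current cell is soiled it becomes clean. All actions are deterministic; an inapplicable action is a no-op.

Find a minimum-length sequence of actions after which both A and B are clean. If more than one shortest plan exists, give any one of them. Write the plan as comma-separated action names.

step 1/2 (Left): in A — A soiled, B clean
step 2/2 (Suck): in A — A clean, B clean
min 2: go A then Suck

Left, Suck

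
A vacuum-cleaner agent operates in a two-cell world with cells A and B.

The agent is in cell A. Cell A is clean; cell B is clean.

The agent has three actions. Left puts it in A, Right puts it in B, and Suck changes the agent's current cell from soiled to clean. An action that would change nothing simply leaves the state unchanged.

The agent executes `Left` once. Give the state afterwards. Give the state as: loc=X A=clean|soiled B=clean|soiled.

start: loc=A A=clean B=clean
1) do Left; now loc=A A=clean B=clean

loc=A A=clean B=clean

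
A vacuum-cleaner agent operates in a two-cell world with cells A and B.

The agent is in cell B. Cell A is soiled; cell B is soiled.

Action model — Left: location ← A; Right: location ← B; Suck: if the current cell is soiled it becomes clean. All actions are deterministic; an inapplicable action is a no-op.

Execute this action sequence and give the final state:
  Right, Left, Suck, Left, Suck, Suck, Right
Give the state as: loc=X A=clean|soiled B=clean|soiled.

loc=B A=clean B=soiled

1) do Right; now loc=B A=soiled B=soiled
2) do Left; now loc=A A=soiled B=soiled
3) do Suck; now loc=A A=clean B=soiled
4) do Left; now loc=A A=clean B=soiled
5) do Suck; now loc=A A=clean B=soiled
6) do Suck; now loc=A A=clean B=soiled
7) do Right; now loc=B A=clean B=soiled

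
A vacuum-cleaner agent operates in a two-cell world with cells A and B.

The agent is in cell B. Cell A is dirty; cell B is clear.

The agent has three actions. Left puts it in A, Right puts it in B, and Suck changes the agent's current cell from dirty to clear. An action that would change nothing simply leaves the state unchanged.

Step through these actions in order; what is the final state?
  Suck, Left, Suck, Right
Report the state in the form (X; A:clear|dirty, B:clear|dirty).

(B; A:clear, B:clear)

step 1/4 (Suck): (B; A:dirty, B:clear)
step 2/4 (Left): (A; A:dirty, B:clear)
step 3/4 (Suck): (A; A:clear, B:clear)
step 4/4 (Right): (B; A:clear, B:clear)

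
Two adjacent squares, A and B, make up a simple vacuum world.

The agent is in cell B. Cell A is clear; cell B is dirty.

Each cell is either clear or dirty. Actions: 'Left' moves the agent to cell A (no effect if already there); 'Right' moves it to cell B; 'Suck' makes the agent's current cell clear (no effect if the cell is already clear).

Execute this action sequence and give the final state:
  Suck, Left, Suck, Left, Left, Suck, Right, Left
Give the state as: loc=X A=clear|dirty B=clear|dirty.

t=1 Suck ⇒ loc=B A=clear B=clear
t=2 Left ⇒ loc=A A=clear B=clear
t=3 Suck ⇒ loc=A A=clear B=clear
t=4 Left ⇒ loc=A A=clear B=clear
t=5 Left ⇒ loc=A A=clear B=clear
t=6 Suck ⇒ loc=A A=clear B=clear
t=7 Right ⇒ loc=B A=clear B=clear
t=8 Left ⇒ loc=A A=clear B=clear

loc=A A=clear B=clear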